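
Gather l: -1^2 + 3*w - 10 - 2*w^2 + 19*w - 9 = -2*w^2 + 22*w - 20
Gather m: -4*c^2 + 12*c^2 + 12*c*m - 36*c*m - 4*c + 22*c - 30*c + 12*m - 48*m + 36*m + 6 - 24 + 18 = 8*c^2 - 24*c*m - 12*c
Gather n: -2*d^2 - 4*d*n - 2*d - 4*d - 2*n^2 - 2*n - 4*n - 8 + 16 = -2*d^2 - 6*d - 2*n^2 + n*(-4*d - 6) + 8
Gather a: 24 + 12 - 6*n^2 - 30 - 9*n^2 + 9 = 15 - 15*n^2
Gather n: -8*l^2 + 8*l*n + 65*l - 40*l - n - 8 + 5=-8*l^2 + 25*l + n*(8*l - 1) - 3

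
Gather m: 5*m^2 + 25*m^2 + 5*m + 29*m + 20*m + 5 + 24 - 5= 30*m^2 + 54*m + 24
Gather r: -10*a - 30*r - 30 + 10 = -10*a - 30*r - 20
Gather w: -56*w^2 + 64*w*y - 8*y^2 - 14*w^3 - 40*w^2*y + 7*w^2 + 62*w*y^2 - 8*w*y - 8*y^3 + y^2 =-14*w^3 + w^2*(-40*y - 49) + w*(62*y^2 + 56*y) - 8*y^3 - 7*y^2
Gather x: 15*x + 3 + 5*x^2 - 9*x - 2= 5*x^2 + 6*x + 1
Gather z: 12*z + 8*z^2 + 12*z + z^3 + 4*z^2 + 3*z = z^3 + 12*z^2 + 27*z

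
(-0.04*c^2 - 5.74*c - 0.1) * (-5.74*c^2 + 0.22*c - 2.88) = 0.2296*c^4 + 32.9388*c^3 - 0.5736*c^2 + 16.5092*c + 0.288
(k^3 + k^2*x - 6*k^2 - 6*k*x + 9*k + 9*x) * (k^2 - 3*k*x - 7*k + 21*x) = k^5 - 2*k^4*x - 13*k^4 - 3*k^3*x^2 + 26*k^3*x + 51*k^3 + 39*k^2*x^2 - 102*k^2*x - 63*k^2 - 153*k*x^2 + 126*k*x + 189*x^2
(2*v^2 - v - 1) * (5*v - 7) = 10*v^3 - 19*v^2 + 2*v + 7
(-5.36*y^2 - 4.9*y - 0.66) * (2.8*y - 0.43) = -15.008*y^3 - 11.4152*y^2 + 0.259*y + 0.2838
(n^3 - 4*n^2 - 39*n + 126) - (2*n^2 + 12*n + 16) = n^3 - 6*n^2 - 51*n + 110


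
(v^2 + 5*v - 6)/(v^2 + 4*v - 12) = (v - 1)/(v - 2)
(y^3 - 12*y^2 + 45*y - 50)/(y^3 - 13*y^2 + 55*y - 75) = (y - 2)/(y - 3)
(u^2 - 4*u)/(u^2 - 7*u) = (u - 4)/(u - 7)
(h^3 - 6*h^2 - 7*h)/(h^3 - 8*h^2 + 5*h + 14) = h/(h - 2)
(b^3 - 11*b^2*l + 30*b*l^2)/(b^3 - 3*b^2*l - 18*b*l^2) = (b - 5*l)/(b + 3*l)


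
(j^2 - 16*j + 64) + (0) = j^2 - 16*j + 64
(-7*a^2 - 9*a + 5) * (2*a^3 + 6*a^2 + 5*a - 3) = -14*a^5 - 60*a^4 - 79*a^3 + 6*a^2 + 52*a - 15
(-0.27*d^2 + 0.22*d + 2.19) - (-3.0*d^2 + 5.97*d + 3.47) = 2.73*d^2 - 5.75*d - 1.28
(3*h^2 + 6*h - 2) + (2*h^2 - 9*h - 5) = 5*h^2 - 3*h - 7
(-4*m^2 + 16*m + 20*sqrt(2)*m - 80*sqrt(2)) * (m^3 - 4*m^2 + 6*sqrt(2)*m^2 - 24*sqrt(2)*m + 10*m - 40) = -4*m^5 - 4*sqrt(2)*m^4 + 32*m^4 + 32*sqrt(2)*m^3 + 136*m^3 - 1600*m^2 + 136*sqrt(2)*m^2 - 1600*sqrt(2)*m + 3200*m + 3200*sqrt(2)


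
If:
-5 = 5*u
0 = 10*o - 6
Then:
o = 3/5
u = -1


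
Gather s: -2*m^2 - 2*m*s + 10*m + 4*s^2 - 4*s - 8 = -2*m^2 + 10*m + 4*s^2 + s*(-2*m - 4) - 8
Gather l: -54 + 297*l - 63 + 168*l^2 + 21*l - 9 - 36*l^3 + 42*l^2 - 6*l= -36*l^3 + 210*l^2 + 312*l - 126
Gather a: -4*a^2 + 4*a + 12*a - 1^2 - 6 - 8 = -4*a^2 + 16*a - 15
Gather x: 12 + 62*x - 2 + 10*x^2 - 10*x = 10*x^2 + 52*x + 10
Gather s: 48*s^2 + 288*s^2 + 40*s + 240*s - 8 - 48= 336*s^2 + 280*s - 56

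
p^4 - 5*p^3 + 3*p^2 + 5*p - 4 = (p - 4)*(p - 1)^2*(p + 1)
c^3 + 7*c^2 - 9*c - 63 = (c - 3)*(c + 3)*(c + 7)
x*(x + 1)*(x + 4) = x^3 + 5*x^2 + 4*x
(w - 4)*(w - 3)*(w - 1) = w^3 - 8*w^2 + 19*w - 12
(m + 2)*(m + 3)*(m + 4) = m^3 + 9*m^2 + 26*m + 24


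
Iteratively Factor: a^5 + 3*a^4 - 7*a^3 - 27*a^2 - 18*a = (a - 3)*(a^4 + 6*a^3 + 11*a^2 + 6*a) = (a - 3)*(a + 1)*(a^3 + 5*a^2 + 6*a) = (a - 3)*(a + 1)*(a + 3)*(a^2 + 2*a) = a*(a - 3)*(a + 1)*(a + 3)*(a + 2)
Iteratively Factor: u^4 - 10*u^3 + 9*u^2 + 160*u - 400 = (u - 4)*(u^3 - 6*u^2 - 15*u + 100) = (u - 5)*(u - 4)*(u^2 - u - 20) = (u - 5)^2*(u - 4)*(u + 4)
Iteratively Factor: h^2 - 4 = (h - 2)*(h + 2)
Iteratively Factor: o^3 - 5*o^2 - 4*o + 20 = (o - 2)*(o^2 - 3*o - 10) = (o - 5)*(o - 2)*(o + 2)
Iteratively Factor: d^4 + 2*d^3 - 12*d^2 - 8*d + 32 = (d - 2)*(d^3 + 4*d^2 - 4*d - 16) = (d - 2)^2*(d^2 + 6*d + 8) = (d - 2)^2*(d + 4)*(d + 2)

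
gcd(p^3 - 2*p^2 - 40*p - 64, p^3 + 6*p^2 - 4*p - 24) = p + 2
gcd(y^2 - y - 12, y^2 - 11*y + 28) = y - 4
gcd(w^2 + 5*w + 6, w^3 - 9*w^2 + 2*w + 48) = w + 2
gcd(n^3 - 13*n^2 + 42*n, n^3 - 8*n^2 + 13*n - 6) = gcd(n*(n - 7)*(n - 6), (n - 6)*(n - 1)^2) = n - 6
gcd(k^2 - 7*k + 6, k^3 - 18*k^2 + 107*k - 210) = k - 6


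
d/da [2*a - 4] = 2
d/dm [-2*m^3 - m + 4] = -6*m^2 - 1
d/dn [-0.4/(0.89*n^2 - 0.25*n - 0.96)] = (0.712*n - 0.1)/(-0.89*n^2 + 0.25*n + 0.96)^2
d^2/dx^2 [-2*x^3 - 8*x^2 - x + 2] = -12*x - 16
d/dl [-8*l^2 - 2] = -16*l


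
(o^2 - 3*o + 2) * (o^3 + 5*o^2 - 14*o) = o^5 + 2*o^4 - 27*o^3 + 52*o^2 - 28*o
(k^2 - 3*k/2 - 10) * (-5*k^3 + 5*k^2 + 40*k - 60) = -5*k^5 + 25*k^4/2 + 165*k^3/2 - 170*k^2 - 310*k + 600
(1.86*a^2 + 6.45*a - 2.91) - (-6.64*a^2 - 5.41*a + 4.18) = 8.5*a^2 + 11.86*a - 7.09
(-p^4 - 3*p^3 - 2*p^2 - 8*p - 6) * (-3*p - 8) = 3*p^5 + 17*p^4 + 30*p^3 + 40*p^2 + 82*p + 48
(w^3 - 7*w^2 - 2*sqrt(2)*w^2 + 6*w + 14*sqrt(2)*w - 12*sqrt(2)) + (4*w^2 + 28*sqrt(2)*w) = w^3 - 3*w^2 - 2*sqrt(2)*w^2 + 6*w + 42*sqrt(2)*w - 12*sqrt(2)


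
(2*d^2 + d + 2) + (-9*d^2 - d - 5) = -7*d^2 - 3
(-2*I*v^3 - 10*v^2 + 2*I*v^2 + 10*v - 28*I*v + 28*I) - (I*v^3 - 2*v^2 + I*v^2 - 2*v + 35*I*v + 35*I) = -3*I*v^3 - 8*v^2 + I*v^2 + 12*v - 63*I*v - 7*I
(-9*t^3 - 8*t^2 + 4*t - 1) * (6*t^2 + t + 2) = -54*t^5 - 57*t^4 - 2*t^3 - 18*t^2 + 7*t - 2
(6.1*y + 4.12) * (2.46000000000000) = 15.006*y + 10.1352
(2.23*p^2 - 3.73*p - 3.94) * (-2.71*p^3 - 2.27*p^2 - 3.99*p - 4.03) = -6.0433*p^5 + 5.0462*p^4 + 10.2468*p^3 + 14.8396*p^2 + 30.7525*p + 15.8782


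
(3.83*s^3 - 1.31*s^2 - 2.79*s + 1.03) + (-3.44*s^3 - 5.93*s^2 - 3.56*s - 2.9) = 0.39*s^3 - 7.24*s^2 - 6.35*s - 1.87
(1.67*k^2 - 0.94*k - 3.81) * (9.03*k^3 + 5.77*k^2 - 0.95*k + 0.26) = 15.0801*k^5 + 1.1477*k^4 - 41.4146*k^3 - 20.6565*k^2 + 3.3751*k - 0.9906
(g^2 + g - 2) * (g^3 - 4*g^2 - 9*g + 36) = g^5 - 3*g^4 - 15*g^3 + 35*g^2 + 54*g - 72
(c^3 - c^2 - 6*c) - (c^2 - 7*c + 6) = c^3 - 2*c^2 + c - 6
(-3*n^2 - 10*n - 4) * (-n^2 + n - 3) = 3*n^4 + 7*n^3 + 3*n^2 + 26*n + 12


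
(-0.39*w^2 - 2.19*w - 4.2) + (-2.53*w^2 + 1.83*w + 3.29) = -2.92*w^2 - 0.36*w - 0.91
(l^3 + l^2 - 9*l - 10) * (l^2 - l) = l^5 - 10*l^3 - l^2 + 10*l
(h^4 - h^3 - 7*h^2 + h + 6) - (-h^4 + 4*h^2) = 2*h^4 - h^3 - 11*h^2 + h + 6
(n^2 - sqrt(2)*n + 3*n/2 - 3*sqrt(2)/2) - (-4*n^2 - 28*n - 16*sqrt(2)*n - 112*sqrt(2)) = 5*n^2 + 15*sqrt(2)*n + 59*n/2 + 221*sqrt(2)/2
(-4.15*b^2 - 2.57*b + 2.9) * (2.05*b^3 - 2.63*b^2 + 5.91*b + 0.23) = -8.5075*b^5 + 5.646*b^4 - 11.8224*b^3 - 23.7702*b^2 + 16.5479*b + 0.667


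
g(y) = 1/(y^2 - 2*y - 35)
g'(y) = (2 - 2*y)/(y^2 - 2*y - 35)^2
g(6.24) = -0.12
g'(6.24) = -0.14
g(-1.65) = -0.03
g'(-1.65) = 0.01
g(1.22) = -0.03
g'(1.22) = -0.00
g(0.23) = -0.03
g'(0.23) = 0.00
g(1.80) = -0.03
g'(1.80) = -0.00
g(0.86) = -0.03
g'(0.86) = 0.00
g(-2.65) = -0.04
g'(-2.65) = 0.01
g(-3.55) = -0.07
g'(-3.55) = 0.04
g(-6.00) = 0.08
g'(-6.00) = 0.08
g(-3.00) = -0.05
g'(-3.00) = 0.02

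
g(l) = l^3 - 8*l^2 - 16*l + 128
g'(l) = 3*l^2 - 16*l - 16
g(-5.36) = -170.07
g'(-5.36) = 155.95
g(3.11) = 30.94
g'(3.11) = -36.74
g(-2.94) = 80.48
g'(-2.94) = 56.97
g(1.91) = 75.22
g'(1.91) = -35.62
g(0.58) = 116.22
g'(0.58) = -24.27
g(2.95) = 36.85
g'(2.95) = -37.09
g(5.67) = -37.63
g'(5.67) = -10.27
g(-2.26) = 111.76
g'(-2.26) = 35.48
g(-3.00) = 77.00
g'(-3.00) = 59.00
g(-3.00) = 77.00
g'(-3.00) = 59.00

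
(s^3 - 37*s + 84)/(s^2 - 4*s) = s + 4 - 21/s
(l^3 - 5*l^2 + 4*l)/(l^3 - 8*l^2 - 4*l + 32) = l*(l^2 - 5*l + 4)/(l^3 - 8*l^2 - 4*l + 32)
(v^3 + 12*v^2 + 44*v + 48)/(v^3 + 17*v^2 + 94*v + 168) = (v + 2)/(v + 7)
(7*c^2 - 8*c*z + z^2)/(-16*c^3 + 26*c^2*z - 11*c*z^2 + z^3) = (-7*c + z)/(16*c^2 - 10*c*z + z^2)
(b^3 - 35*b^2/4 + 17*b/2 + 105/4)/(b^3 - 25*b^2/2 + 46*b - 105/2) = (4*b + 5)/(2*(2*b - 5))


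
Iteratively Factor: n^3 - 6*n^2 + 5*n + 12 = (n + 1)*(n^2 - 7*n + 12) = (n - 3)*(n + 1)*(n - 4)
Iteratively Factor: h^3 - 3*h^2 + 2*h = (h)*(h^2 - 3*h + 2) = h*(h - 2)*(h - 1)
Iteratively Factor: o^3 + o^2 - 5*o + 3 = (o - 1)*(o^2 + 2*o - 3) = (o - 1)*(o + 3)*(o - 1)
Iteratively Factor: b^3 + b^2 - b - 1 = (b + 1)*(b^2 - 1) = (b - 1)*(b + 1)*(b + 1)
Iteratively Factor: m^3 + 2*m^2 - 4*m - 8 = (m + 2)*(m^2 - 4) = (m + 2)^2*(m - 2)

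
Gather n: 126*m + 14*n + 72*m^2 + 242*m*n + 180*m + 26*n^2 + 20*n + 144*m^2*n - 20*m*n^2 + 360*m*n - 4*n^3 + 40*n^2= 72*m^2 + 306*m - 4*n^3 + n^2*(66 - 20*m) + n*(144*m^2 + 602*m + 34)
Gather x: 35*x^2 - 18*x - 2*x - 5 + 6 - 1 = 35*x^2 - 20*x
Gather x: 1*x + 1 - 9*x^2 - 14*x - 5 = -9*x^2 - 13*x - 4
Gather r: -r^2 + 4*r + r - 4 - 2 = -r^2 + 5*r - 6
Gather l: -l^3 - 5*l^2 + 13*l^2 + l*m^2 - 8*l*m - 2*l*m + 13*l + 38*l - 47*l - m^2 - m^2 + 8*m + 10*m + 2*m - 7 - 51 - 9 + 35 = -l^3 + 8*l^2 + l*(m^2 - 10*m + 4) - 2*m^2 + 20*m - 32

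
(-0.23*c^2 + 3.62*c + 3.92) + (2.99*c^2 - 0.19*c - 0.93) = 2.76*c^2 + 3.43*c + 2.99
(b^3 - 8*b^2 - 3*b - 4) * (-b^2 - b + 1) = -b^5 + 7*b^4 + 12*b^3 - b^2 + b - 4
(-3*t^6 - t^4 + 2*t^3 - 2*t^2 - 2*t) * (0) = 0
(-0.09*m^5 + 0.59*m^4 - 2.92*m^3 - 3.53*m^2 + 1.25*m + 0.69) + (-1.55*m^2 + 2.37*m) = -0.09*m^5 + 0.59*m^4 - 2.92*m^3 - 5.08*m^2 + 3.62*m + 0.69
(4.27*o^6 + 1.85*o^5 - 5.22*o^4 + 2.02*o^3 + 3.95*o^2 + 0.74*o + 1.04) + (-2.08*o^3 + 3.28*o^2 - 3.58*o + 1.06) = 4.27*o^6 + 1.85*o^5 - 5.22*o^4 - 0.0600000000000001*o^3 + 7.23*o^2 - 2.84*o + 2.1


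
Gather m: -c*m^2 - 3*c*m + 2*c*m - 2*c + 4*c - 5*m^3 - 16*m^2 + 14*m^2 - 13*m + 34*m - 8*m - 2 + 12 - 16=2*c - 5*m^3 + m^2*(-c - 2) + m*(13 - c) - 6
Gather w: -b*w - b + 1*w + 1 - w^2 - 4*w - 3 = -b - w^2 + w*(-b - 3) - 2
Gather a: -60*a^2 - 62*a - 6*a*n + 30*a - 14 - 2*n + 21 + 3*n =-60*a^2 + a*(-6*n - 32) + n + 7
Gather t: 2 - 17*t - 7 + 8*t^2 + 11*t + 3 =8*t^2 - 6*t - 2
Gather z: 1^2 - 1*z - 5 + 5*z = 4*z - 4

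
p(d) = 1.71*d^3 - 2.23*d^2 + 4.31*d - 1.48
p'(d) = 5.13*d^2 - 4.46*d + 4.31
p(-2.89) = -73.84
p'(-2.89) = 60.05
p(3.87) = 80.91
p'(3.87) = 63.88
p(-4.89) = -275.83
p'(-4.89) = 148.79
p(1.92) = 10.68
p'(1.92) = 14.66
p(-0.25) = -2.72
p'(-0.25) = 5.75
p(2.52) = 22.58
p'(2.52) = 25.65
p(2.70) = 27.56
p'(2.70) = 29.67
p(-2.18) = -39.19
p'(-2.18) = 38.41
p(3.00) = 37.55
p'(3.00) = 37.10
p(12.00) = 2684.00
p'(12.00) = 689.51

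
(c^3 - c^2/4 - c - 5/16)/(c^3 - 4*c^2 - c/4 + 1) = (8*c^2 - 6*c - 5)/(4*(2*c^2 - 9*c + 4))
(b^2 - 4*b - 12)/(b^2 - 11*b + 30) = (b + 2)/(b - 5)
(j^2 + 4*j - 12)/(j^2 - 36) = (j - 2)/(j - 6)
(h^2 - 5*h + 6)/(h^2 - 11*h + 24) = (h - 2)/(h - 8)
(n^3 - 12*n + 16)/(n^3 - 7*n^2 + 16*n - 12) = (n + 4)/(n - 3)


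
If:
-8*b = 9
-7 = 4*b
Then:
No Solution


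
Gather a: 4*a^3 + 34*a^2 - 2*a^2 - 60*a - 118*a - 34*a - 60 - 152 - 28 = 4*a^3 + 32*a^2 - 212*a - 240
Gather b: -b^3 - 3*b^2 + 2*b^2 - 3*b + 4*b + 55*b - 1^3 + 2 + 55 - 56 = -b^3 - b^2 + 56*b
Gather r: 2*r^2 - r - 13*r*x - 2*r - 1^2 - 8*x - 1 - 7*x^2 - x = 2*r^2 + r*(-13*x - 3) - 7*x^2 - 9*x - 2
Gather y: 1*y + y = 2*y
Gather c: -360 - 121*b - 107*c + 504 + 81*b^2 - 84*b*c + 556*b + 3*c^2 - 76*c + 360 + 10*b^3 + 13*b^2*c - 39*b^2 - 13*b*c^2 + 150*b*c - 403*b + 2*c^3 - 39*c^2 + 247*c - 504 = 10*b^3 + 42*b^2 + 32*b + 2*c^3 + c^2*(-13*b - 36) + c*(13*b^2 + 66*b + 64)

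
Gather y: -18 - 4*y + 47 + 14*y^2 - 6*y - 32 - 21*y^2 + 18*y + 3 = -7*y^2 + 8*y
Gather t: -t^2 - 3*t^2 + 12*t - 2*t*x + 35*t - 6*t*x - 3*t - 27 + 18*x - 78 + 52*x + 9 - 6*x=-4*t^2 + t*(44 - 8*x) + 64*x - 96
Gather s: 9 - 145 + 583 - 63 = 384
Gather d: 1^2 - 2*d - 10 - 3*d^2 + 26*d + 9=-3*d^2 + 24*d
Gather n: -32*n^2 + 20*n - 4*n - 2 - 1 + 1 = -32*n^2 + 16*n - 2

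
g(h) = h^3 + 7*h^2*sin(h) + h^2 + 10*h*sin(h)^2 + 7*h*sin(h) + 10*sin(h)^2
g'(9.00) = -331.60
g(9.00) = 1086.62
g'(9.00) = -331.60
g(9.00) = 1086.62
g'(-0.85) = 7.72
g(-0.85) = 1.63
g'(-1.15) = 19.92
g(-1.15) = -2.55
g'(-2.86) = -16.93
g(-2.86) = -27.00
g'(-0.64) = -0.06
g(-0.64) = 2.39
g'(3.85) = -34.56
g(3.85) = 7.38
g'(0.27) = 13.19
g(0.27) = 1.64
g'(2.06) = 10.16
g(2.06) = 75.78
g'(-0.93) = 11.04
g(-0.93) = 0.88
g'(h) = 7*h^2*cos(h) + 3*h^2 + 20*h*sin(h)*cos(h) + 14*h*sin(h) + 7*h*cos(h) + 2*h + 10*sin(h)^2 + 20*sin(h)*cos(h) + 7*sin(h)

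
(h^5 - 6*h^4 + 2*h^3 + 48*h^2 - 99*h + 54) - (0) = h^5 - 6*h^4 + 2*h^3 + 48*h^2 - 99*h + 54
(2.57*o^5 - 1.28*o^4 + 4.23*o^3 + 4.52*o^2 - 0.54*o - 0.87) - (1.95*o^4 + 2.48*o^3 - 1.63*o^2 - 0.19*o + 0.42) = 2.57*o^5 - 3.23*o^4 + 1.75*o^3 + 6.15*o^2 - 0.35*o - 1.29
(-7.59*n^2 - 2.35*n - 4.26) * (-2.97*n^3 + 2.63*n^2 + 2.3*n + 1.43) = 22.5423*n^5 - 12.9822*n^4 - 10.9853*n^3 - 27.4625*n^2 - 13.1585*n - 6.0918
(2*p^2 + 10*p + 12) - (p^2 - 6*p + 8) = p^2 + 16*p + 4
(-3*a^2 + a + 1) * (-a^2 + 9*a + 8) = 3*a^4 - 28*a^3 - 16*a^2 + 17*a + 8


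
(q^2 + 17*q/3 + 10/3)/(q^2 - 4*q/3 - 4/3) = (q + 5)/(q - 2)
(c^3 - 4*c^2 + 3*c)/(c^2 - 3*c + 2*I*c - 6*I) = c*(c - 1)/(c + 2*I)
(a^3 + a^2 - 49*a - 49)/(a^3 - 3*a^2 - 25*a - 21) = (a + 7)/(a + 3)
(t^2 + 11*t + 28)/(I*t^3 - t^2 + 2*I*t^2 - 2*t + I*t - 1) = I*(-t^2 - 11*t - 28)/(t^3 + t^2*(2 + I) + t*(1 + 2*I) + I)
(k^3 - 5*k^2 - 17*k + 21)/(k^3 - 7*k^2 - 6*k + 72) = (k^2 - 8*k + 7)/(k^2 - 10*k + 24)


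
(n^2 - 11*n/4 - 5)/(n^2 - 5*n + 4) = (n + 5/4)/(n - 1)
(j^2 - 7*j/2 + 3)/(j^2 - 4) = (j - 3/2)/(j + 2)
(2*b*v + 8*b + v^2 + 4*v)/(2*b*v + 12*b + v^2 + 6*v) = (v + 4)/(v + 6)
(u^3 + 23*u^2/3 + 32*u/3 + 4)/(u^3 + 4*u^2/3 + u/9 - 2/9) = 3*(u + 6)/(3*u - 1)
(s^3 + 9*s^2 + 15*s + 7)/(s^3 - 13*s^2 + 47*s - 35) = (s^3 + 9*s^2 + 15*s + 7)/(s^3 - 13*s^2 + 47*s - 35)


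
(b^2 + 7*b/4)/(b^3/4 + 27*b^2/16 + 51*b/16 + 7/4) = 4*b/(b^2 + 5*b + 4)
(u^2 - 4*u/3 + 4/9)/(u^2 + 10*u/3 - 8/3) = (u - 2/3)/(u + 4)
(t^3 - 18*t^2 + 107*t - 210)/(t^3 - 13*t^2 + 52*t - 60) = (t - 7)/(t - 2)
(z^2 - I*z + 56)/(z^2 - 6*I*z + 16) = (z + 7*I)/(z + 2*I)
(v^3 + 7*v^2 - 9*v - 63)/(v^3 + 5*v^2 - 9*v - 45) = (v + 7)/(v + 5)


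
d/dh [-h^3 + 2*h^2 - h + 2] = -3*h^2 + 4*h - 1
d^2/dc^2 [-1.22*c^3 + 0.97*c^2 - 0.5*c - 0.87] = 1.94 - 7.32*c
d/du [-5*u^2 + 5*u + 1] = 5 - 10*u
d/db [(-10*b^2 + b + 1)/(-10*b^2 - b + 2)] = (20*b^2 - 20*b + 3)/(100*b^4 + 20*b^3 - 39*b^2 - 4*b + 4)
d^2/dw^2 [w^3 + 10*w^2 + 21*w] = 6*w + 20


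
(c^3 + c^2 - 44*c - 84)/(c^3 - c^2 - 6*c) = (c^2 - c - 42)/(c*(c - 3))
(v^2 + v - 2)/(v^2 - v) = (v + 2)/v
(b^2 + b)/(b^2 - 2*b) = (b + 1)/(b - 2)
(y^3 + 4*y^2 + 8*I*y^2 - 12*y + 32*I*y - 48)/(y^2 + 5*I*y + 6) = (y^2 + 2*y*(2 + I) + 8*I)/(y - I)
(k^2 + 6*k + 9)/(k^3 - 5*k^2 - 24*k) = (k + 3)/(k*(k - 8))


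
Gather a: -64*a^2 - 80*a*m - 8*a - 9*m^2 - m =-64*a^2 + a*(-80*m - 8) - 9*m^2 - m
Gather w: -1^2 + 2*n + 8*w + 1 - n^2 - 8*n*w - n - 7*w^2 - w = -n^2 + n - 7*w^2 + w*(7 - 8*n)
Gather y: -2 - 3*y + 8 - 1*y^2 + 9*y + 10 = -y^2 + 6*y + 16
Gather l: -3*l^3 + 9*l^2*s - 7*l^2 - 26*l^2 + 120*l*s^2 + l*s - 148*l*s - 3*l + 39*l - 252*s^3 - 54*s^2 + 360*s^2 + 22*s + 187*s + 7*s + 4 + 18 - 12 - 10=-3*l^3 + l^2*(9*s - 33) + l*(120*s^2 - 147*s + 36) - 252*s^3 + 306*s^2 + 216*s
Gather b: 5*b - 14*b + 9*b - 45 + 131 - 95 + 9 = 0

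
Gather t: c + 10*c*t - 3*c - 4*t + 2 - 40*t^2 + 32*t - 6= -2*c - 40*t^2 + t*(10*c + 28) - 4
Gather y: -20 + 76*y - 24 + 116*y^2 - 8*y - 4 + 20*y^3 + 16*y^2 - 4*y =20*y^3 + 132*y^2 + 64*y - 48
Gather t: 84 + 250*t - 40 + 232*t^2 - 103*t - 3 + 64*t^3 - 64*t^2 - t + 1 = 64*t^3 + 168*t^2 + 146*t + 42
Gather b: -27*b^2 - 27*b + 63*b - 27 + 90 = -27*b^2 + 36*b + 63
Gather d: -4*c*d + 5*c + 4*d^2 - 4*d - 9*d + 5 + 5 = 5*c + 4*d^2 + d*(-4*c - 13) + 10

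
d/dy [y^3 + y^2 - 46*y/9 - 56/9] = 3*y^2 + 2*y - 46/9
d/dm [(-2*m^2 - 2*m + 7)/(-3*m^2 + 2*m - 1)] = 2*(-5*m^2 + 23*m - 6)/(9*m^4 - 12*m^3 + 10*m^2 - 4*m + 1)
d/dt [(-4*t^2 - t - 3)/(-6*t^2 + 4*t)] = (-11*t^2 - 18*t + 6)/(2*t^2*(9*t^2 - 12*t + 4))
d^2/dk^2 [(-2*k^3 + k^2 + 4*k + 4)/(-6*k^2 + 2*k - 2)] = (-43*k^3 - 105*k^2 + 78*k + 3)/(27*k^6 - 27*k^5 + 36*k^4 - 19*k^3 + 12*k^2 - 3*k + 1)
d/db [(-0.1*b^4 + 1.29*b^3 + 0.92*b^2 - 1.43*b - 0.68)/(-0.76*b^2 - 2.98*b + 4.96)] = (0.152*b^5 - 0.0864000000000003*b^4 - 9.6724*b^3 + 15.3668*b^2 + 8.0928*b - 9.1192)/(0.5776*b^4 + 4.5296*b^3 + 1.3412*b^2 - 29.5616*b + 24.6016)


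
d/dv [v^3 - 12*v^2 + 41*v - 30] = 3*v^2 - 24*v + 41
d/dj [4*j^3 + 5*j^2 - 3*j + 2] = 12*j^2 + 10*j - 3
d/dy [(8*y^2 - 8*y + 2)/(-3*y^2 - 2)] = 4*(-6*y^2 - 5*y + 4)/(9*y^4 + 12*y^2 + 4)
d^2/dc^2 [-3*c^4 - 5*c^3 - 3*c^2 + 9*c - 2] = -36*c^2 - 30*c - 6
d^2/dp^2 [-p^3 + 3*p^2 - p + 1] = 6 - 6*p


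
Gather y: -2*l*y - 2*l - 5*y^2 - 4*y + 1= -2*l - 5*y^2 + y*(-2*l - 4) + 1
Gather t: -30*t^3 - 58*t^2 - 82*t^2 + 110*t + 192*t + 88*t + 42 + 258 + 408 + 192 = -30*t^3 - 140*t^2 + 390*t + 900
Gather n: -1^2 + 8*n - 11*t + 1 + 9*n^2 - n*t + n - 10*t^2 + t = 9*n^2 + n*(9 - t) - 10*t^2 - 10*t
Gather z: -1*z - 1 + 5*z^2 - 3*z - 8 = 5*z^2 - 4*z - 9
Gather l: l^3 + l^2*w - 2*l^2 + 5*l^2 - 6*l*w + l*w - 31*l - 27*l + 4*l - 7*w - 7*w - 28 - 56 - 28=l^3 + l^2*(w + 3) + l*(-5*w - 54) - 14*w - 112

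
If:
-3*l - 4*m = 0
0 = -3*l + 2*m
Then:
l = 0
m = 0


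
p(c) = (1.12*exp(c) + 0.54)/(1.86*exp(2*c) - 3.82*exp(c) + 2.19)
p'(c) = (1.12*exp(c) + 0.54)*(-3.72*exp(2*c) + 3.82*exp(c))/(1.86*exp(2*c) - 3.82*exp(c) + 2.19)^2 + 1.12*exp(c)/(1.86*exp(2*c) - 3.82*exp(c) + 2.19) = (-2.0832*exp(2*c) - 2.0088*exp(c) + 4.5156)*exp(c)/(3.4596*exp(4*c) - 14.2104*exp(3*c) + 22.7392*exp(2*c) - 16.7316*exp(c) + 4.7961)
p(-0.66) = 1.57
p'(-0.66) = 2.97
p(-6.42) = 0.25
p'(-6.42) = 0.00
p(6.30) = 0.00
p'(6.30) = -0.00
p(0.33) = 4.41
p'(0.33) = -14.22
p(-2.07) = 0.39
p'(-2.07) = 0.18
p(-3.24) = 0.29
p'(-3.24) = 0.04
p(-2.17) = 0.38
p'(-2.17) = 0.15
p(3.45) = 0.02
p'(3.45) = -0.02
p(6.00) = 0.00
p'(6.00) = 0.00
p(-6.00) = 0.25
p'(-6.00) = 0.00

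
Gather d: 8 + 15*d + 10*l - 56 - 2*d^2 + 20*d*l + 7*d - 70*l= -2*d^2 + d*(20*l + 22) - 60*l - 48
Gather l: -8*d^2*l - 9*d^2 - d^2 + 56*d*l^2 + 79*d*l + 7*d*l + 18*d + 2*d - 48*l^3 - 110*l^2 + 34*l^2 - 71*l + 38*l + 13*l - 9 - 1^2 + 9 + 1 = -10*d^2 + 20*d - 48*l^3 + l^2*(56*d - 76) + l*(-8*d^2 + 86*d - 20)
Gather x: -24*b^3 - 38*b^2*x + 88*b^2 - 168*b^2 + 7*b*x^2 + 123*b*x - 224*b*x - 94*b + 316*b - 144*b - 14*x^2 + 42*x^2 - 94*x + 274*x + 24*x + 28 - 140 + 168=-24*b^3 - 80*b^2 + 78*b + x^2*(7*b + 28) + x*(-38*b^2 - 101*b + 204) + 56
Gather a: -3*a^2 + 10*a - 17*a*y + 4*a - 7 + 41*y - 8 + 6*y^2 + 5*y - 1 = -3*a^2 + a*(14 - 17*y) + 6*y^2 + 46*y - 16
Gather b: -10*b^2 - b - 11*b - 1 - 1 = -10*b^2 - 12*b - 2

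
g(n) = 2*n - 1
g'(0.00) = 2.00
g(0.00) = -1.00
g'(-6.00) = 2.00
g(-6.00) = -13.00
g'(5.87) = 2.00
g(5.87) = 10.74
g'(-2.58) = 2.00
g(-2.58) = -6.16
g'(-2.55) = 2.00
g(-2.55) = -6.10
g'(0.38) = 2.00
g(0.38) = -0.24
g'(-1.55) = 2.00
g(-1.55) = -4.10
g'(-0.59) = 2.00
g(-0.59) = -2.18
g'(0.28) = 2.00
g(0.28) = -0.44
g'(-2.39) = 2.00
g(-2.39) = -5.78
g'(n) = 2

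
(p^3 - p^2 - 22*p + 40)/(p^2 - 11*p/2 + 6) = 2*(p^2 + 3*p - 10)/(2*p - 3)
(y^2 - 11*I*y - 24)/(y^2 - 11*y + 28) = (y^2 - 11*I*y - 24)/(y^2 - 11*y + 28)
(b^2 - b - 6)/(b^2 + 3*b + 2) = (b - 3)/(b + 1)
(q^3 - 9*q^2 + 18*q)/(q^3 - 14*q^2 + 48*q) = (q - 3)/(q - 8)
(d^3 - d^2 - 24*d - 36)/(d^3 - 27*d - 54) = (d + 2)/(d + 3)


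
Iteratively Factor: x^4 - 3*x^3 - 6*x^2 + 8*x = (x + 2)*(x^3 - 5*x^2 + 4*x) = x*(x + 2)*(x^2 - 5*x + 4) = x*(x - 4)*(x + 2)*(x - 1)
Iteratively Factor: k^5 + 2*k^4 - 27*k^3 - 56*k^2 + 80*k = (k + 4)*(k^4 - 2*k^3 - 19*k^2 + 20*k) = (k - 1)*(k + 4)*(k^3 - k^2 - 20*k) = (k - 5)*(k - 1)*(k + 4)*(k^2 + 4*k) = k*(k - 5)*(k - 1)*(k + 4)*(k + 4)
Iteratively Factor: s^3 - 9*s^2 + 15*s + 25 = (s - 5)*(s^2 - 4*s - 5) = (s - 5)*(s + 1)*(s - 5)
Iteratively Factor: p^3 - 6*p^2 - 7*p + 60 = (p + 3)*(p^2 - 9*p + 20) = (p - 4)*(p + 3)*(p - 5)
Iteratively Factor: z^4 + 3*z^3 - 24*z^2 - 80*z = (z)*(z^3 + 3*z^2 - 24*z - 80) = z*(z + 4)*(z^2 - z - 20) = z*(z - 5)*(z + 4)*(z + 4)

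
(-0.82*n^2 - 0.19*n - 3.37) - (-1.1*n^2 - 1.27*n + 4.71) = 0.28*n^2 + 1.08*n - 8.08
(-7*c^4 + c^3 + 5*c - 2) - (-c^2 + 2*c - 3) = -7*c^4 + c^3 + c^2 + 3*c + 1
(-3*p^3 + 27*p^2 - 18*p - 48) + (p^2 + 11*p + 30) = -3*p^3 + 28*p^2 - 7*p - 18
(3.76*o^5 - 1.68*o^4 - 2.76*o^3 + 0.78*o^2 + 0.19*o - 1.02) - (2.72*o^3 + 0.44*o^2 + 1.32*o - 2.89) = 3.76*o^5 - 1.68*o^4 - 5.48*o^3 + 0.34*o^2 - 1.13*o + 1.87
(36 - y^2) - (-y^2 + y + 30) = 6 - y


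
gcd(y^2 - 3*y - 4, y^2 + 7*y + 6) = y + 1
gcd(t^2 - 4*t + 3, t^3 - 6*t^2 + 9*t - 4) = t - 1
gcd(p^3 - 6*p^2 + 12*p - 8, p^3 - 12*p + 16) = p^2 - 4*p + 4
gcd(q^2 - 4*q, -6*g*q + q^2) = q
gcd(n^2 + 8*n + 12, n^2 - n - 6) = n + 2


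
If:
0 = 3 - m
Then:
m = 3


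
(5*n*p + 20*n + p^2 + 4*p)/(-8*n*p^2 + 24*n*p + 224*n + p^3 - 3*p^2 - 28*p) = (5*n + p)/(-8*n*p + 56*n + p^2 - 7*p)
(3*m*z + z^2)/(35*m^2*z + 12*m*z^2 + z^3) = (3*m + z)/(35*m^2 + 12*m*z + z^2)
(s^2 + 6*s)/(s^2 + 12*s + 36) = s/(s + 6)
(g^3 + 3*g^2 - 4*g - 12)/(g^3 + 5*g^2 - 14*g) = (g^2 + 5*g + 6)/(g*(g + 7))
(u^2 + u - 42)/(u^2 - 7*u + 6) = (u + 7)/(u - 1)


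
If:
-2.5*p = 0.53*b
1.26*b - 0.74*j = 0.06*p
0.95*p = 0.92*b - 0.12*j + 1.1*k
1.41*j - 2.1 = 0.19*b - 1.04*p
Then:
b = 1.04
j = 1.79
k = -0.87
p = -0.22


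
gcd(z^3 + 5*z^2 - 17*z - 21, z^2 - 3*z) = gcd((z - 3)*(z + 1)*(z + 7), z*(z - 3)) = z - 3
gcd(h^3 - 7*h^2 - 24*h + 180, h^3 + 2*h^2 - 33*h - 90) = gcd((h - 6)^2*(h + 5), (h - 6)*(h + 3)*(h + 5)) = h^2 - h - 30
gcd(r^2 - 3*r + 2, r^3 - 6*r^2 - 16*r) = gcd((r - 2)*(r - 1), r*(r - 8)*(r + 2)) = 1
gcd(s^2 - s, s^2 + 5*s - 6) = s - 1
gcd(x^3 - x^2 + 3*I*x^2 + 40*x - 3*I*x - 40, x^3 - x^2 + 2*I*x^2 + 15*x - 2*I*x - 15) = x - 1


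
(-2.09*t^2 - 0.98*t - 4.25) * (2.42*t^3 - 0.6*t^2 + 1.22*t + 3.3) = -5.0578*t^5 - 1.1176*t^4 - 12.2468*t^3 - 5.5426*t^2 - 8.419*t - 14.025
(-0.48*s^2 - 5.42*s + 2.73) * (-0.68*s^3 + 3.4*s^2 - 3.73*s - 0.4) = 0.3264*s^5 + 2.0536*s^4 - 18.494*s^3 + 29.6906*s^2 - 8.0149*s - 1.092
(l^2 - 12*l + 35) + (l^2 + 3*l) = 2*l^2 - 9*l + 35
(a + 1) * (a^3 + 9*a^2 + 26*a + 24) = a^4 + 10*a^3 + 35*a^2 + 50*a + 24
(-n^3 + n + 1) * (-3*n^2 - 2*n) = 3*n^5 + 2*n^4 - 3*n^3 - 5*n^2 - 2*n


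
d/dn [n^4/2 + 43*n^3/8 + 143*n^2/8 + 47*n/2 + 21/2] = 2*n^3 + 129*n^2/8 + 143*n/4 + 47/2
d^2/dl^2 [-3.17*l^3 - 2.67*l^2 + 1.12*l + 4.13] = -19.02*l - 5.34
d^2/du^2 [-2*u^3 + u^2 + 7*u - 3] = 2 - 12*u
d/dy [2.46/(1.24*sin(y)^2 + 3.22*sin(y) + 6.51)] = -(6.1008*sin(y) + 7.9212)*cos(y)/(1.24*sin(y)^2 + 3.22*sin(y) + 6.51)^2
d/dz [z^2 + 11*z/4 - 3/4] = 2*z + 11/4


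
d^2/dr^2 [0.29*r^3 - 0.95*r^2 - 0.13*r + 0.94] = 1.74*r - 1.9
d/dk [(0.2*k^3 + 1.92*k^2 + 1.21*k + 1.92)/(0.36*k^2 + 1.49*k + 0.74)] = (0.072*k^4 + 0.596*k^3 + 2.8692*k^2 + 1.4592*k - 1.9654)/(0.1296*k^4 + 1.0728*k^3 + 2.7529*k^2 + 2.2052*k + 0.5476)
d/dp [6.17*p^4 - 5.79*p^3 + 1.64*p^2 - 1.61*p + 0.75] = 24.68*p^3 - 17.37*p^2 + 3.28*p - 1.61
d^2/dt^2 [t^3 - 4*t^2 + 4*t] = 6*t - 8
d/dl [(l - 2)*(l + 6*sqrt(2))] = 2*l - 2 + 6*sqrt(2)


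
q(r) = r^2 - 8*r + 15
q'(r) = 2*r - 8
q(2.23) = 2.13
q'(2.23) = -3.54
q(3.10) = -0.19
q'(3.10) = -1.80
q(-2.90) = 46.61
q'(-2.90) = -13.80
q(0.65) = 10.22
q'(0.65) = -6.70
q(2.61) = 0.93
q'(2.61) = -2.78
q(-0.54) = 19.61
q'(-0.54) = -9.08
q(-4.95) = 79.10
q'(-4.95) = -17.90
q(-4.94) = 78.92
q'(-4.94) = -17.88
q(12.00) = 63.00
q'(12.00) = 16.00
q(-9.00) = 168.00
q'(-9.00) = -26.00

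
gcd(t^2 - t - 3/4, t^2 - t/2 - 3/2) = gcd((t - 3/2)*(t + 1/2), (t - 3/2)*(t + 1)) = t - 3/2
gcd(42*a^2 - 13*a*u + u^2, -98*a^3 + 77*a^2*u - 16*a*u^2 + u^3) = -7*a + u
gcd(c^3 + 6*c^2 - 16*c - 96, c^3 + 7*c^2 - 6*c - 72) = c^2 + 10*c + 24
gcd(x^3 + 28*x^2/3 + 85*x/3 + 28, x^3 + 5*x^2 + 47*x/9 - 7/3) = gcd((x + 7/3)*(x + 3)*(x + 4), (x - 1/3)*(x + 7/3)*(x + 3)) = x^2 + 16*x/3 + 7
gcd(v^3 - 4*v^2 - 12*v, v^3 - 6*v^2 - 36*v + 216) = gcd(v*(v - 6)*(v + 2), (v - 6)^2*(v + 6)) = v - 6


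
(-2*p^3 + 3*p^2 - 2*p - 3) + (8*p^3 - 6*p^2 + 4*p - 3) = 6*p^3 - 3*p^2 + 2*p - 6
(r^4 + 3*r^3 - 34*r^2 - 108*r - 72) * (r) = r^5 + 3*r^4 - 34*r^3 - 108*r^2 - 72*r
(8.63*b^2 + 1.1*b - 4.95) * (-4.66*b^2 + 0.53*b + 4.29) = -40.2158*b^4 - 0.552099999999999*b^3 + 60.6727*b^2 + 2.0955*b - 21.2355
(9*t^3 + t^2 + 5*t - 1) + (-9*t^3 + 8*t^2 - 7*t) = 9*t^2 - 2*t - 1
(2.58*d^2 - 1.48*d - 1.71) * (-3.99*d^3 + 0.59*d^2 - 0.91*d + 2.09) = -10.2942*d^5 + 7.4274*d^4 + 3.6019*d^3 + 5.7301*d^2 - 1.5371*d - 3.5739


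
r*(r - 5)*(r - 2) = r^3 - 7*r^2 + 10*r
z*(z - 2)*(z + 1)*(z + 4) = z^4 + 3*z^3 - 6*z^2 - 8*z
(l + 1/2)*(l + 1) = l^2 + 3*l/2 + 1/2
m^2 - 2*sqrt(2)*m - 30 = (m - 5*sqrt(2))*(m + 3*sqrt(2))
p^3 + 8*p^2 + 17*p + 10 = (p + 1)*(p + 2)*(p + 5)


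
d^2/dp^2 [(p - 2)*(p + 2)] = 2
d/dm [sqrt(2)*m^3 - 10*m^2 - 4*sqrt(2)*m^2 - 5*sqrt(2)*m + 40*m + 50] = 3*sqrt(2)*m^2 - 20*m - 8*sqrt(2)*m - 5*sqrt(2) + 40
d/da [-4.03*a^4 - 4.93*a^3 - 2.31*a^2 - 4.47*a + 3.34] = -16.12*a^3 - 14.79*a^2 - 4.62*a - 4.47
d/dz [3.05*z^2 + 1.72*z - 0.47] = 6.1*z + 1.72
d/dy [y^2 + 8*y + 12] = 2*y + 8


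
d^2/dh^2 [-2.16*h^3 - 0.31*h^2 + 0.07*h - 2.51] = -12.96*h - 0.62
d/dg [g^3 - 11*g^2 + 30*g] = 3*g^2 - 22*g + 30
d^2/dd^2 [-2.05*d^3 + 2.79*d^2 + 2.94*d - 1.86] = 5.58 - 12.3*d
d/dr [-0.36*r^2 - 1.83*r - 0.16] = -0.72*r - 1.83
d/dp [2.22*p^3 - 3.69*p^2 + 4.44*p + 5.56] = 6.66*p^2 - 7.38*p + 4.44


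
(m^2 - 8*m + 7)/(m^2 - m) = (m - 7)/m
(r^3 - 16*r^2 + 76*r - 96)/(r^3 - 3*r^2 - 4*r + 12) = (r^2 - 14*r + 48)/(r^2 - r - 6)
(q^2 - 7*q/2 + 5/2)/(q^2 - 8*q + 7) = (q - 5/2)/(q - 7)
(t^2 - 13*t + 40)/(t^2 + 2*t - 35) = (t - 8)/(t + 7)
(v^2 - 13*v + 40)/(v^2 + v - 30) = (v - 8)/(v + 6)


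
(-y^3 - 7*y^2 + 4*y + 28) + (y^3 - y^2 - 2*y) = -8*y^2 + 2*y + 28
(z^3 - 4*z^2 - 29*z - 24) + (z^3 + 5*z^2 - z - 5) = 2*z^3 + z^2 - 30*z - 29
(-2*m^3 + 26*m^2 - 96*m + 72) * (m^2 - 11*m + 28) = -2*m^5 + 48*m^4 - 438*m^3 + 1856*m^2 - 3480*m + 2016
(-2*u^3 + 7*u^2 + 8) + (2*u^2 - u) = -2*u^3 + 9*u^2 - u + 8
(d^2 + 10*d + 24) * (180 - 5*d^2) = -5*d^4 - 50*d^3 + 60*d^2 + 1800*d + 4320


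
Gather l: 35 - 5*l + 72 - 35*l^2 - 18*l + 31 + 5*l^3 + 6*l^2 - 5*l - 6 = 5*l^3 - 29*l^2 - 28*l + 132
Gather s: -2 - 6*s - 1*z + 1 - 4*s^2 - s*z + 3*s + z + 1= -4*s^2 + s*(-z - 3)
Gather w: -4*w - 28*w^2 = -28*w^2 - 4*w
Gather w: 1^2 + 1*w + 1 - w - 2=0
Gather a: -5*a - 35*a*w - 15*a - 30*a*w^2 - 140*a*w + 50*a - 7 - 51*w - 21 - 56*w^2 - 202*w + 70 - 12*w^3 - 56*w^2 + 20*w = a*(-30*w^2 - 175*w + 30) - 12*w^3 - 112*w^2 - 233*w + 42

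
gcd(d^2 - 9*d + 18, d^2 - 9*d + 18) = d^2 - 9*d + 18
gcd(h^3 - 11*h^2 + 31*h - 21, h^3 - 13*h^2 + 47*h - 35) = h^2 - 8*h + 7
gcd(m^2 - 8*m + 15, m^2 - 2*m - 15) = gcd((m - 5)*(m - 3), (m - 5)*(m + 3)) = m - 5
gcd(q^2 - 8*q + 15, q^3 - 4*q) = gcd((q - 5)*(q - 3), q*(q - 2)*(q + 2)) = 1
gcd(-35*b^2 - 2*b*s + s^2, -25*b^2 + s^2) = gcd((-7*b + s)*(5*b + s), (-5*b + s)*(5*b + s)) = 5*b + s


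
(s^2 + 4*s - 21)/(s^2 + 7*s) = (s - 3)/s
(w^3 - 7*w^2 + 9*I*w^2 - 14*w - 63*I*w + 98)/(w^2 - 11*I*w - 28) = (w^3 + w^2*(-7 + 9*I) + w*(-14 - 63*I) + 98)/(w^2 - 11*I*w - 28)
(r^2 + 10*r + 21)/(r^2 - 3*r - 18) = (r + 7)/(r - 6)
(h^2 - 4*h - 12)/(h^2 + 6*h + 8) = (h - 6)/(h + 4)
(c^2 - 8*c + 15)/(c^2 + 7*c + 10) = (c^2 - 8*c + 15)/(c^2 + 7*c + 10)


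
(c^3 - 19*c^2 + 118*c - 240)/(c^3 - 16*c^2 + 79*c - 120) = (c - 6)/(c - 3)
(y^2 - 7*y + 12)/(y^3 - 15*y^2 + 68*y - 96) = 1/(y - 8)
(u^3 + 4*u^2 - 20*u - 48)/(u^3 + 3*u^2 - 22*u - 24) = (u + 2)/(u + 1)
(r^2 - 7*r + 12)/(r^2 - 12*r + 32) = (r - 3)/(r - 8)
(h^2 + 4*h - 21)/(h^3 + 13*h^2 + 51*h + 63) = (h - 3)/(h^2 + 6*h + 9)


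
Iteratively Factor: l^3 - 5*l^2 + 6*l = (l)*(l^2 - 5*l + 6) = l*(l - 2)*(l - 3)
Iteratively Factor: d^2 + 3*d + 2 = (d + 2)*(d + 1)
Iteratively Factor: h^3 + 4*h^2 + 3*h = (h + 1)*(h^2 + 3*h) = (h + 1)*(h + 3)*(h)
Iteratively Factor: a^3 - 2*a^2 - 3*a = (a + 1)*(a^2 - 3*a) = (a - 3)*(a + 1)*(a)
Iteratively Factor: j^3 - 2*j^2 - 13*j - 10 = (j + 1)*(j^2 - 3*j - 10) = (j - 5)*(j + 1)*(j + 2)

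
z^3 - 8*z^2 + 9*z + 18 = (z - 6)*(z - 3)*(z + 1)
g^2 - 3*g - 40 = (g - 8)*(g + 5)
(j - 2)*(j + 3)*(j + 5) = j^3 + 6*j^2 - j - 30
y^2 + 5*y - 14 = (y - 2)*(y + 7)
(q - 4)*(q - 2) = q^2 - 6*q + 8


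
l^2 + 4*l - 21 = (l - 3)*(l + 7)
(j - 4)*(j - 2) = j^2 - 6*j + 8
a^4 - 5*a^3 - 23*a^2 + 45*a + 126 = (a - 7)*(a - 3)*(a + 2)*(a + 3)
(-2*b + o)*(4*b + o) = -8*b^2 + 2*b*o + o^2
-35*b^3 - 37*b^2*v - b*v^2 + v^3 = (-7*b + v)*(b + v)*(5*b + v)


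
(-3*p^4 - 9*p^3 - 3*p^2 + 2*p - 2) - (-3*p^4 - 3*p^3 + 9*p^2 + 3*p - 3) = -6*p^3 - 12*p^2 - p + 1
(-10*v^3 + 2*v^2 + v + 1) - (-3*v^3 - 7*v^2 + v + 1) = -7*v^3 + 9*v^2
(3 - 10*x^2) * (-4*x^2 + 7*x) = 40*x^4 - 70*x^3 - 12*x^2 + 21*x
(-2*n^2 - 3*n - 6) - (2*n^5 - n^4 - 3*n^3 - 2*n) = -2*n^5 + n^4 + 3*n^3 - 2*n^2 - n - 6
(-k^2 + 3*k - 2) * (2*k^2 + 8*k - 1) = -2*k^4 - 2*k^3 + 21*k^2 - 19*k + 2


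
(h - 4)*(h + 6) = h^2 + 2*h - 24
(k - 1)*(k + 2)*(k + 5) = k^3 + 6*k^2 + 3*k - 10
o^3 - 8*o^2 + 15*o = o*(o - 5)*(o - 3)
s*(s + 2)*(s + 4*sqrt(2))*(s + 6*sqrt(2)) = s^4 + 2*s^3 + 10*sqrt(2)*s^3 + 20*sqrt(2)*s^2 + 48*s^2 + 96*s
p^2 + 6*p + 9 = (p + 3)^2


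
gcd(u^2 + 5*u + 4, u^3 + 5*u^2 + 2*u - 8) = u + 4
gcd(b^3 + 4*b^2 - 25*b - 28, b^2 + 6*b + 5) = b + 1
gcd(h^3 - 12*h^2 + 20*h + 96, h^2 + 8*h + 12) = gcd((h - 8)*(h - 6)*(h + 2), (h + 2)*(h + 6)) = h + 2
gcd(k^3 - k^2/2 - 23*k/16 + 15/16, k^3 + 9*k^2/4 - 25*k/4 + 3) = k^2 - 7*k/4 + 3/4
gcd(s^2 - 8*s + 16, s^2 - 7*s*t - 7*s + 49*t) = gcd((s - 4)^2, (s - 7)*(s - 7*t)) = 1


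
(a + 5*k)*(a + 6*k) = a^2 + 11*a*k + 30*k^2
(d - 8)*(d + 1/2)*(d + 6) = d^3 - 3*d^2/2 - 49*d - 24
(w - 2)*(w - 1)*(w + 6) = w^3 + 3*w^2 - 16*w + 12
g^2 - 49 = (g - 7)*(g + 7)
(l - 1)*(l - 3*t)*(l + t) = l^3 - 2*l^2*t - l^2 - 3*l*t^2 + 2*l*t + 3*t^2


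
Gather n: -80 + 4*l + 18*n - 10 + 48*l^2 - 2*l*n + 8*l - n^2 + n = 48*l^2 + 12*l - n^2 + n*(19 - 2*l) - 90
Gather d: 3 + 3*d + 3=3*d + 6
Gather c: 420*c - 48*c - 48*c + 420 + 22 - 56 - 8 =324*c + 378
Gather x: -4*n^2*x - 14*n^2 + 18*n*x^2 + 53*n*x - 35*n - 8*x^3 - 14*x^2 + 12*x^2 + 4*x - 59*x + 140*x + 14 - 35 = -14*n^2 - 35*n - 8*x^3 + x^2*(18*n - 2) + x*(-4*n^2 + 53*n + 85) - 21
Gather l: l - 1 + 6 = l + 5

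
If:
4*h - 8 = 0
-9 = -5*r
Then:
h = 2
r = 9/5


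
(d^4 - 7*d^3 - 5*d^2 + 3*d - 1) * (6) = 6*d^4 - 42*d^3 - 30*d^2 + 18*d - 6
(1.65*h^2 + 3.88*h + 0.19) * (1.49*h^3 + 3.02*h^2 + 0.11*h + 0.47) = 2.4585*h^5 + 10.7642*h^4 + 12.1822*h^3 + 1.7761*h^2 + 1.8445*h + 0.0893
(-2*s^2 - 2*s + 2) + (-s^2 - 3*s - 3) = -3*s^2 - 5*s - 1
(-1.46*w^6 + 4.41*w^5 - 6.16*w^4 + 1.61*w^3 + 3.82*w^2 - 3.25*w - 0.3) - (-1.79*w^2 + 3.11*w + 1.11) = -1.46*w^6 + 4.41*w^5 - 6.16*w^4 + 1.61*w^3 + 5.61*w^2 - 6.36*w - 1.41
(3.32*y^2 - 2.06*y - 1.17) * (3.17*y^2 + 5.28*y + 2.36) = 10.5244*y^4 + 10.9994*y^3 - 6.7505*y^2 - 11.0392*y - 2.7612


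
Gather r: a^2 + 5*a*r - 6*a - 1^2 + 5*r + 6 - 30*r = a^2 - 6*a + r*(5*a - 25) + 5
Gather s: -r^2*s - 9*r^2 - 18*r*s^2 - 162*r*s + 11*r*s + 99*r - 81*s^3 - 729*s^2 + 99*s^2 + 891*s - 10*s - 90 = -9*r^2 + 99*r - 81*s^3 + s^2*(-18*r - 630) + s*(-r^2 - 151*r + 881) - 90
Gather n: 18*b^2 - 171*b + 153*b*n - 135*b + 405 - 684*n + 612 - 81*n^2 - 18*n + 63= 18*b^2 - 306*b - 81*n^2 + n*(153*b - 702) + 1080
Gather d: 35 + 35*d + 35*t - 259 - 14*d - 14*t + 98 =21*d + 21*t - 126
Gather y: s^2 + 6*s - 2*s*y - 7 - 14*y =s^2 + 6*s + y*(-2*s - 14) - 7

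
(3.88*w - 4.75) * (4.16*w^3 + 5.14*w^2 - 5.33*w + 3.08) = 16.1408*w^4 + 0.183199999999996*w^3 - 45.0954*w^2 + 37.2679*w - 14.63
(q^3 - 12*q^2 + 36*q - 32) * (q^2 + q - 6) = q^5 - 11*q^4 + 18*q^3 + 76*q^2 - 248*q + 192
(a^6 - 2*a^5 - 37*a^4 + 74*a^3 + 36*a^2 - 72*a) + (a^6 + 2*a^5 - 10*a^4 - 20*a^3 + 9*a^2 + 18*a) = 2*a^6 - 47*a^4 + 54*a^3 + 45*a^2 - 54*a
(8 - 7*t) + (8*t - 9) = t - 1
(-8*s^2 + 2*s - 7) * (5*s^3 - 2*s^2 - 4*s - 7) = -40*s^5 + 26*s^4 - 7*s^3 + 62*s^2 + 14*s + 49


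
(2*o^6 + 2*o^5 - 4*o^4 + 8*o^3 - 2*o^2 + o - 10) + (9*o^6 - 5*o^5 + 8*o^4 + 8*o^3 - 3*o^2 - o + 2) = 11*o^6 - 3*o^5 + 4*o^4 + 16*o^3 - 5*o^2 - 8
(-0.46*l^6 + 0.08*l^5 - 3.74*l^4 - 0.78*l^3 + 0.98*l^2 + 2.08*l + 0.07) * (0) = 0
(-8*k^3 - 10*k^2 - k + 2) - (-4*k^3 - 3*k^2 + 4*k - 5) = -4*k^3 - 7*k^2 - 5*k + 7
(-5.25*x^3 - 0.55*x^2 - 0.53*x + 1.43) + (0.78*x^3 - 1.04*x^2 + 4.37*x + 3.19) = -4.47*x^3 - 1.59*x^2 + 3.84*x + 4.62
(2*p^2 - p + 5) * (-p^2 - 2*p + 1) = -2*p^4 - 3*p^3 - p^2 - 11*p + 5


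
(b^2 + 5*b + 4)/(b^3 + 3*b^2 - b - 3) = (b + 4)/(b^2 + 2*b - 3)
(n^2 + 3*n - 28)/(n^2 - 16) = (n + 7)/(n + 4)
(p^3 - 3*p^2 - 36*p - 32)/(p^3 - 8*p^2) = 1 + 5/p + 4/p^2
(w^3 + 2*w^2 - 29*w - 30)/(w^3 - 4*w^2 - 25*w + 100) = (w^2 + 7*w + 6)/(w^2 + w - 20)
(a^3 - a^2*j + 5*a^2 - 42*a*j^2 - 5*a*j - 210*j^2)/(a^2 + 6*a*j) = a - 7*j + 5 - 35*j/a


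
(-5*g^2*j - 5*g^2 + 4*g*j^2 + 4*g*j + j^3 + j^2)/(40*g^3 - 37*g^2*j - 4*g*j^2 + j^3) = (-j - 1)/(8*g - j)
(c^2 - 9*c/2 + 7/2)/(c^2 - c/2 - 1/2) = (2*c - 7)/(2*c + 1)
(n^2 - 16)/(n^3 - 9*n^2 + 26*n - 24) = (n + 4)/(n^2 - 5*n + 6)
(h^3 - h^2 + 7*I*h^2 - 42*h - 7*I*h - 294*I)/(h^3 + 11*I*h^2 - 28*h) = (h^2 - h - 42)/(h*(h + 4*I))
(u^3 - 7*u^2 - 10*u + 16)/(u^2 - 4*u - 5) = (-u^3 + 7*u^2 + 10*u - 16)/(-u^2 + 4*u + 5)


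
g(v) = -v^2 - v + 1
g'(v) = -2*v - 1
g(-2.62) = -3.24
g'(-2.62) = 4.24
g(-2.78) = -3.95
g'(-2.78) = 4.56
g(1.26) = -1.85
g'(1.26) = -3.52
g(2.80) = -9.64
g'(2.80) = -6.60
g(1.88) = -4.41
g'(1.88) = -4.76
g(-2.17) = -1.54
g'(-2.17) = 3.34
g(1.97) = -4.85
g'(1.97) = -4.94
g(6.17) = -43.24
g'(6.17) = -13.34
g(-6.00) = -29.00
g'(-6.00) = 11.00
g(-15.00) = -209.00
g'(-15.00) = 29.00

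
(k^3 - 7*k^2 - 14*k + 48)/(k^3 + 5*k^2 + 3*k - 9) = (k^2 - 10*k + 16)/(k^2 + 2*k - 3)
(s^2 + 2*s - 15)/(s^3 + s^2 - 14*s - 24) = (s^2 + 2*s - 15)/(s^3 + s^2 - 14*s - 24)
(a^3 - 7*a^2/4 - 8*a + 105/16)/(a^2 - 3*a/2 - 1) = (-16*a^3 + 28*a^2 + 128*a - 105)/(8*(-2*a^2 + 3*a + 2))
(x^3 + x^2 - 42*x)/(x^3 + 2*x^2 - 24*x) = (x^2 + x - 42)/(x^2 + 2*x - 24)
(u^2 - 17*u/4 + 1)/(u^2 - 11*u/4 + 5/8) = 2*(u - 4)/(2*u - 5)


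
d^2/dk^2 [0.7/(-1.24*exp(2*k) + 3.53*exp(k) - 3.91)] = (-0.7*(2.48*exp(k) - 3.53)*(4.96*exp(k) - 7.06)*exp(k) + (3.472*exp(k) - 2.471)*(1.24*exp(2*k) - 3.53*exp(k) + 3.91))*exp(k)/(1.24*exp(2*k) - 3.53*exp(k) + 3.91)^3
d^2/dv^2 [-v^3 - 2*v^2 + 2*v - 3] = -6*v - 4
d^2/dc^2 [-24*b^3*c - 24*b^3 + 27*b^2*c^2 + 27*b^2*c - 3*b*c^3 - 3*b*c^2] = 6*b*(9*b - 3*c - 1)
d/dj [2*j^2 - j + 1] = 4*j - 1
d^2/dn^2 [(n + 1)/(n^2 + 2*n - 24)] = 2*(3*(-n - 1)*(n^2 + 2*n - 24) + 4*(n + 1)^3)/(n^2 + 2*n - 24)^3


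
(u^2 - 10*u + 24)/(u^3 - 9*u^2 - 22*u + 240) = (u - 4)/(u^2 - 3*u - 40)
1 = 1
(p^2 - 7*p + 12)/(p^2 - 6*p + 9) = (p - 4)/(p - 3)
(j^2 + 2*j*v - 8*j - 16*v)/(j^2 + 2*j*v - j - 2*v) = (j - 8)/(j - 1)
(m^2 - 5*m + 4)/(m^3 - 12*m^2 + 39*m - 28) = 1/(m - 7)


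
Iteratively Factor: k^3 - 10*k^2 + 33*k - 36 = (k - 4)*(k^2 - 6*k + 9) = (k - 4)*(k - 3)*(k - 3)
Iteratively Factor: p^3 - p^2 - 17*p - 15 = (p + 3)*(p^2 - 4*p - 5) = (p + 1)*(p + 3)*(p - 5)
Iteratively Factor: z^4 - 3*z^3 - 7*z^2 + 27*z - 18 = (z - 1)*(z^3 - 2*z^2 - 9*z + 18) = (z - 1)*(z + 3)*(z^2 - 5*z + 6) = (z - 2)*(z - 1)*(z + 3)*(z - 3)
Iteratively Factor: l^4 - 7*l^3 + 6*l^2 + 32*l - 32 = (l - 4)*(l^3 - 3*l^2 - 6*l + 8) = (l - 4)*(l - 1)*(l^2 - 2*l - 8) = (l - 4)^2*(l - 1)*(l + 2)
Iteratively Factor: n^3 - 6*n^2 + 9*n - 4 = (n - 1)*(n^2 - 5*n + 4) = (n - 4)*(n - 1)*(n - 1)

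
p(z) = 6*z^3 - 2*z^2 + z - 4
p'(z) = 18*z^2 - 4*z + 1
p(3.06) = 152.25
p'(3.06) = 157.30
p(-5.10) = -857.03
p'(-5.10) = 489.58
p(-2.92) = -173.36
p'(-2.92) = 166.16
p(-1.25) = -20.09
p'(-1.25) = 34.12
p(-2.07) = -67.86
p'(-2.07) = 86.41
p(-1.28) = -21.14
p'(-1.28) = 35.61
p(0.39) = -3.56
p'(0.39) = 2.18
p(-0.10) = -4.13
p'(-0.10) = 1.58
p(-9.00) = -4549.00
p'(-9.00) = 1495.00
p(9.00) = 4217.00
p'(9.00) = 1423.00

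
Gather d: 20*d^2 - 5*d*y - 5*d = 20*d^2 + d*(-5*y - 5)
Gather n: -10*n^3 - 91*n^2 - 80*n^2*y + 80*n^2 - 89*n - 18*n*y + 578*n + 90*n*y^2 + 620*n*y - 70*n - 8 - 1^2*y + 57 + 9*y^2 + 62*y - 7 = -10*n^3 + n^2*(-80*y - 11) + n*(90*y^2 + 602*y + 419) + 9*y^2 + 61*y + 42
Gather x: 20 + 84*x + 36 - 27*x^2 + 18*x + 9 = -27*x^2 + 102*x + 65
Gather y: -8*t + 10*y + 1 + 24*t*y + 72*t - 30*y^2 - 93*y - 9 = 64*t - 30*y^2 + y*(24*t - 83) - 8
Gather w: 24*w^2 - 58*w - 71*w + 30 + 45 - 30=24*w^2 - 129*w + 45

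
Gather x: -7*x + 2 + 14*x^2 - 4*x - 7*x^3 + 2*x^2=-7*x^3 + 16*x^2 - 11*x + 2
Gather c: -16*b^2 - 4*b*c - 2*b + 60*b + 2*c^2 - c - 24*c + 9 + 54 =-16*b^2 + 58*b + 2*c^2 + c*(-4*b - 25) + 63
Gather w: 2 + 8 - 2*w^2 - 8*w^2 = 10 - 10*w^2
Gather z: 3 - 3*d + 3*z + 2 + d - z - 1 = -2*d + 2*z + 4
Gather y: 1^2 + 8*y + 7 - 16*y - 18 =-8*y - 10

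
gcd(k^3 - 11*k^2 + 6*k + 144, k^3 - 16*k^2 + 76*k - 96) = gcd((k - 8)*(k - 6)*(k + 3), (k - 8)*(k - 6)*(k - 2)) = k^2 - 14*k + 48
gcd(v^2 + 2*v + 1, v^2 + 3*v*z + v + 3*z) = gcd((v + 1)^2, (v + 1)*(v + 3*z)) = v + 1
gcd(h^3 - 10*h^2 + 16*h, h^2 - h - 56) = h - 8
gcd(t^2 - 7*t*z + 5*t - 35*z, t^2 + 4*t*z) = 1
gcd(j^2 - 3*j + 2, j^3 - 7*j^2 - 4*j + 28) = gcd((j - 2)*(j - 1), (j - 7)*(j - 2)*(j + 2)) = j - 2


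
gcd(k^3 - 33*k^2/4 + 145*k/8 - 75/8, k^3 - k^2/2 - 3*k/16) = k - 3/4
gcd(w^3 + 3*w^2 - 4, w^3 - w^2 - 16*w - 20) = w^2 + 4*w + 4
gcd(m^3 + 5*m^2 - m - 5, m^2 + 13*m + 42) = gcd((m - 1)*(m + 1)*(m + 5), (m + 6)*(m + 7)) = 1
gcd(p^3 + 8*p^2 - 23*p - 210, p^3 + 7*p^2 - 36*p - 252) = p^2 + 13*p + 42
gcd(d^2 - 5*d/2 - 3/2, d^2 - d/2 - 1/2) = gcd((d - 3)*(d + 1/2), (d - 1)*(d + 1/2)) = d + 1/2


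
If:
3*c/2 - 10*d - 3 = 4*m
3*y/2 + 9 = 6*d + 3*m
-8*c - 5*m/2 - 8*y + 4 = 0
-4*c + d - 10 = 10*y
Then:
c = -3226/7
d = -3414/7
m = 7320/7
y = 942/7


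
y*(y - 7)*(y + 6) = y^3 - y^2 - 42*y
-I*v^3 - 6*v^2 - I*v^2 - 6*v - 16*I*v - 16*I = (v - 8*I)*(v + 2*I)*(-I*v - I)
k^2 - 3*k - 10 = (k - 5)*(k + 2)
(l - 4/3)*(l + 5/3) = l^2 + l/3 - 20/9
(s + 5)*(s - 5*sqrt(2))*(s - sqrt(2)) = s^3 - 6*sqrt(2)*s^2 + 5*s^2 - 30*sqrt(2)*s + 10*s + 50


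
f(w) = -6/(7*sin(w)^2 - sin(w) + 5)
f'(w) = -6*(-14*sin(w)*cos(w) + cos(w))/(7*sin(w)^2 - sin(w) + 5)^2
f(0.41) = -1.05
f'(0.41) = 0.77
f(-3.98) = -0.74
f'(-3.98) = -0.57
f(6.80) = -0.97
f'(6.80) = 0.80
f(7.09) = -0.76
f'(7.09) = 0.60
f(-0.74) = -0.68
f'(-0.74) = -0.59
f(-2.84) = -1.01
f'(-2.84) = 0.84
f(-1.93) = -0.50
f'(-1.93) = 0.20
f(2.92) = -1.17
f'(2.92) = -0.46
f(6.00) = -1.03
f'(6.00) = -0.83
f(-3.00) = -1.14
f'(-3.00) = 0.63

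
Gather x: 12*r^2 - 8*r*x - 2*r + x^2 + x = 12*r^2 - 2*r + x^2 + x*(1 - 8*r)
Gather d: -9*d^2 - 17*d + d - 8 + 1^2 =-9*d^2 - 16*d - 7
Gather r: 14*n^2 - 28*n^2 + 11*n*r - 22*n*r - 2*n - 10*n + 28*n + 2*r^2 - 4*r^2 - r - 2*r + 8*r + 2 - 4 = -14*n^2 + 16*n - 2*r^2 + r*(5 - 11*n) - 2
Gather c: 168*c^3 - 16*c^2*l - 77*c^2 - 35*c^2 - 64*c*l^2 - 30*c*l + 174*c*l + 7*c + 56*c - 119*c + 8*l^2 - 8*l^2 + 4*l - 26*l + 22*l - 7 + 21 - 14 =168*c^3 + c^2*(-16*l - 112) + c*(-64*l^2 + 144*l - 56)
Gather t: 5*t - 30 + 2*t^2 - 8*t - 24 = 2*t^2 - 3*t - 54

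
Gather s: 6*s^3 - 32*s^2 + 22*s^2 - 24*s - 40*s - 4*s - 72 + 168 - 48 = 6*s^3 - 10*s^2 - 68*s + 48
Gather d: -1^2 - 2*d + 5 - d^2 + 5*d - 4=-d^2 + 3*d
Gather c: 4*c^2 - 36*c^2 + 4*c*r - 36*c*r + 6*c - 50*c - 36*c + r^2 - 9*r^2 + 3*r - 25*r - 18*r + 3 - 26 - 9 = -32*c^2 + c*(-32*r - 80) - 8*r^2 - 40*r - 32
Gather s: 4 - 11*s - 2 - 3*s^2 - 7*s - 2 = -3*s^2 - 18*s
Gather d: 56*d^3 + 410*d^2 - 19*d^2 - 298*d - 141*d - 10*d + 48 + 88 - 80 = 56*d^3 + 391*d^2 - 449*d + 56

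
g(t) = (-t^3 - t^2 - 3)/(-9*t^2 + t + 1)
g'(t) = (18*t - 1)*(-t^3 - t^2 - 3)/(-9*t^2 + t + 1)^2 + (-3*t^2 - 2*t)/(-9*t^2 + t + 1)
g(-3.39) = -0.23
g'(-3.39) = 0.13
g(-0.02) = -3.07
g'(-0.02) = 4.32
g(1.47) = 0.49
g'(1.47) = -0.18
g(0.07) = -2.93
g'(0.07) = -0.89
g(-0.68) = 0.82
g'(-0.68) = 2.83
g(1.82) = 0.46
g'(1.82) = -0.03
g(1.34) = 0.52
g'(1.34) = -0.29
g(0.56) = 2.76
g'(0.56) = -18.25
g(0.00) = -3.00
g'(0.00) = 3.00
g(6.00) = 0.80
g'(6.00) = 0.11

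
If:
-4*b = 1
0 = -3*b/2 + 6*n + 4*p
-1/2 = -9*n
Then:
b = -1/4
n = 1/18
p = -17/96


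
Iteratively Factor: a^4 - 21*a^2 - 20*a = (a)*(a^3 - 21*a - 20) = a*(a + 1)*(a^2 - a - 20) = a*(a - 5)*(a + 1)*(a + 4)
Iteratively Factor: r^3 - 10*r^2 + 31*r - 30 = (r - 5)*(r^2 - 5*r + 6) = (r - 5)*(r - 2)*(r - 3)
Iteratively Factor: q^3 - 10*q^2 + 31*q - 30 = (q - 5)*(q^2 - 5*q + 6) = (q - 5)*(q - 3)*(q - 2)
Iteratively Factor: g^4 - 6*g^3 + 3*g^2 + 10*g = (g + 1)*(g^3 - 7*g^2 + 10*g) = (g - 2)*(g + 1)*(g^2 - 5*g) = g*(g - 2)*(g + 1)*(g - 5)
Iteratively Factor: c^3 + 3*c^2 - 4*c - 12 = (c - 2)*(c^2 + 5*c + 6) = (c - 2)*(c + 3)*(c + 2)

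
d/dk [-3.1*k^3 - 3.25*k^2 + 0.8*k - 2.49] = -9.3*k^2 - 6.5*k + 0.8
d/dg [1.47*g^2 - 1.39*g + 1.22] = 2.94*g - 1.39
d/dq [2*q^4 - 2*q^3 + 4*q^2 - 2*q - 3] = 8*q^3 - 6*q^2 + 8*q - 2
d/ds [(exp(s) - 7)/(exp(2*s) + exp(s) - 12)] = (-(exp(s) - 7)*(2*exp(s) + 1) + exp(2*s) + exp(s) - 12)*exp(s)/(exp(2*s) + exp(s) - 12)^2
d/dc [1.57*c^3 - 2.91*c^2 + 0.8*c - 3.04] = 4.71*c^2 - 5.82*c + 0.8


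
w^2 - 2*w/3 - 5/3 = (w - 5/3)*(w + 1)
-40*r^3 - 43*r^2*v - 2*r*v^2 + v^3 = (-8*r + v)*(r + v)*(5*r + v)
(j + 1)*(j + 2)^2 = j^3 + 5*j^2 + 8*j + 4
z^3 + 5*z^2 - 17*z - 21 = (z - 3)*(z + 1)*(z + 7)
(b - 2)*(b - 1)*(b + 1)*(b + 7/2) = b^4 + 3*b^3/2 - 8*b^2 - 3*b/2 + 7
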